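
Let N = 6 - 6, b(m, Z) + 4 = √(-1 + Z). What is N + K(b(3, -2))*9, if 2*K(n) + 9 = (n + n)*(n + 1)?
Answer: 81/2 - 63*I*√3 ≈ 40.5 - 109.12*I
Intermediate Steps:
b(m, Z) = -4 + √(-1 + Z)
K(n) = -9/2 + n*(1 + n) (K(n) = -9/2 + ((n + n)*(n + 1))/2 = -9/2 + ((2*n)*(1 + n))/2 = -9/2 + (2*n*(1 + n))/2 = -9/2 + n*(1 + n))
N = 0
N + K(b(3, -2))*9 = 0 + (-9/2 + (-4 + √(-1 - 2)) + (-4 + √(-1 - 2))²)*9 = 0 + (-9/2 + (-4 + √(-3)) + (-4 + √(-3))²)*9 = 0 + (-9/2 + (-4 + I*√3) + (-4 + I*√3)²)*9 = 0 + (-17/2 + (-4 + I*√3)² + I*√3)*9 = 0 + (-153/2 + 9*(-4 + I*√3)² + 9*I*√3) = -153/2 + 9*(-4 + I*√3)² + 9*I*√3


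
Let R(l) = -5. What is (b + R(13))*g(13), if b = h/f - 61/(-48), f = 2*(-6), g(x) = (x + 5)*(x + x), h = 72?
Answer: -18213/4 ≈ -4553.3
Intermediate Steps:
g(x) = 2*x*(5 + x) (g(x) = (5 + x)*(2*x) = 2*x*(5 + x))
f = -12
b = -227/48 (b = 72/(-12) - 61/(-48) = 72*(-1/12) - 61*(-1/48) = -6 + 61/48 = -227/48 ≈ -4.7292)
(b + R(13))*g(13) = (-227/48 - 5)*(2*13*(5 + 13)) = -467*13*18/24 = -467/48*468 = -18213/4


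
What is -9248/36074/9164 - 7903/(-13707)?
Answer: 19209293077/33318303957 ≈ 0.57654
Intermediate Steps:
-9248/36074/9164 - 7903/(-13707) = -9248*1/36074*(1/9164) - 7903*(-1/13707) = -272/1061*1/9164 + 7903/13707 = -68/2430751 + 7903/13707 = 19209293077/33318303957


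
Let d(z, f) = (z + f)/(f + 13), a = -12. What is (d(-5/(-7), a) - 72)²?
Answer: 339889/49 ≈ 6936.5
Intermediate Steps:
d(z, f) = (f + z)/(13 + f)
(d(-5/(-7), a) - 72)² = ((-12 - 5/(-7))/(13 - 12) - 72)² = ((-12 - 5*(-⅐))/1 - 72)² = (1*(-12 + 5/7) - 72)² = (1*(-79/7) - 72)² = (-79/7 - 72)² = (-583/7)² = 339889/49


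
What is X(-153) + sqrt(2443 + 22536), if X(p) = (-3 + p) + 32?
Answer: -124 + sqrt(24979) ≈ 34.047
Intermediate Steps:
X(p) = 29 + p
X(-153) + sqrt(2443 + 22536) = (29 - 153) + sqrt(2443 + 22536) = -124 + sqrt(24979)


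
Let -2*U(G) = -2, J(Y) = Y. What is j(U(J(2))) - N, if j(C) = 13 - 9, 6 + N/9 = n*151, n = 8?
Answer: -10814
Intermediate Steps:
U(G) = 1 (U(G) = -½*(-2) = 1)
N = 10818 (N = -54 + 9*(8*151) = -54 + 9*1208 = -54 + 10872 = 10818)
j(C) = 4
j(U(J(2))) - N = 4 - 1*10818 = 4 - 10818 = -10814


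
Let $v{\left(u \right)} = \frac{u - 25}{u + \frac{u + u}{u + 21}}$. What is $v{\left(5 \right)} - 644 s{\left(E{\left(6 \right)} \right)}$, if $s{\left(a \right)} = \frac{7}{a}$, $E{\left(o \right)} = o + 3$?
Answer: $- \frac{31790}{63} \approx -504.6$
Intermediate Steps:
$E{\left(o \right)} = 3 + o$
$v{\left(u \right)} = \frac{-25 + u}{u + \frac{2 u}{21 + u}}$
$v{\left(5 \right)} - 644 s{\left(E{\left(6 \right)} \right)} = \frac{-525 + 5^{2} - 20}{5 \left(23 + 5\right)} - 644 \frac{7}{3 + 6} = \frac{-525 + 25 - 20}{5 \cdot 28} - 644 \cdot \frac{7}{9} = \frac{1}{5} \cdot \frac{1}{28} \left(-520\right) - 644 \cdot 7 \cdot \frac{1}{9} = - \frac{26}{7} - \frac{4508}{9} = - \frac{31790}{63}$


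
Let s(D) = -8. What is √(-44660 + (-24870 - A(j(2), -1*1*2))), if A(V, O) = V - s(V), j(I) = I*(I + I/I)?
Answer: 2*I*√17386 ≈ 263.71*I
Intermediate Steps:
j(I) = I*(1 + I) (j(I) = I*(I + 1) = I*(1 + I))
A(V, O) = 8 + V (A(V, O) = V - 1*(-8) = V + 8 = 8 + V)
√(-44660 + (-24870 - A(j(2), -1*1*2))) = √(-44660 + (-24870 - (8 + 2*(1 + 2)))) = √(-44660 + (-24870 - (8 + 2*3))) = √(-44660 + (-24870 - (8 + 6))) = √(-44660 + (-24870 - 1*14)) = √(-44660 + (-24870 - 14)) = √(-44660 - 24884) = √(-69544) = 2*I*√17386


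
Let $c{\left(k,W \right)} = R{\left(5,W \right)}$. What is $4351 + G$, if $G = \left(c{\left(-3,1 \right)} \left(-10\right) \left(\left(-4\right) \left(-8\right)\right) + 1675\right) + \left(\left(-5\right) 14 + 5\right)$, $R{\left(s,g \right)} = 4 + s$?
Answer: $3081$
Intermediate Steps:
$c{\left(k,W \right)} = 9$ ($c{\left(k,W \right)} = 4 + 5 = 9$)
$G = -1270$ ($G = \left(9 \left(-10\right) \left(\left(-4\right) \left(-8\right)\right) + 1675\right) + \left(\left(-5\right) 14 + 5\right) = \left(\left(-90\right) 32 + 1675\right) + \left(-70 + 5\right) = \left(-2880 + 1675\right) - 65 = -1205 - 65 = -1270$)
$4351 + G = 4351 - 1270 = 3081$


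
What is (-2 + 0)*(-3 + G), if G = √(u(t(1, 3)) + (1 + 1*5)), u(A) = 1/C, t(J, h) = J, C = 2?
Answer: 6 - √26 ≈ 0.90098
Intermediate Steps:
u(A) = ½ (u(A) = 1/2 = ½)
G = √26/2 (G = √(½ + (1 + 1*5)) = √(½ + (1 + 5)) = √(½ + 6) = √(13/2) = √26/2 ≈ 2.5495)
(-2 + 0)*(-3 + G) = (-2 + 0)*(-3 + √26/2) = -2*(-3 + √26/2) = 6 - √26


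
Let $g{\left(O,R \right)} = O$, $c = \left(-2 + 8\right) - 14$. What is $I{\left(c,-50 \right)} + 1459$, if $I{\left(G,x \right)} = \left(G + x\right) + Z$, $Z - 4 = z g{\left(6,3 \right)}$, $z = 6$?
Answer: $1441$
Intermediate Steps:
$c = -8$ ($c = 6 - 14 = -8$)
$Z = 40$ ($Z = 4 + 6 \cdot 6 = 4 + 36 = 40$)
$I{\left(G,x \right)} = 40 + G + x$ ($I{\left(G,x \right)} = \left(G + x\right) + 40 = 40 + G + x$)
$I{\left(c,-50 \right)} + 1459 = \left(40 - 8 - 50\right) + 1459 = -18 + 1459 = 1441$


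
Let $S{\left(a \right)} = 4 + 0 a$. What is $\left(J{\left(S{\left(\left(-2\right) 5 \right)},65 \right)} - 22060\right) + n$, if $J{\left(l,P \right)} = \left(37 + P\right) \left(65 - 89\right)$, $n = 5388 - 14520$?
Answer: $-33640$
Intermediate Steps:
$n = -9132$ ($n = 5388 - 14520 = -9132$)
$S{\left(a \right)} = 4$ ($S{\left(a \right)} = 4 + 0 = 4$)
$J{\left(l,P \right)} = -888 - 24 P$ ($J{\left(l,P \right)} = \left(37 + P\right) \left(-24\right) = -888 - 24 P$)
$\left(J{\left(S{\left(\left(-2\right) 5 \right)},65 \right)} - 22060\right) + n = \left(\left(-888 - 1560\right) - 22060\right) - 9132 = \left(-2448 - 22060\right) - 9132 = -24508 - 9132 = -33640$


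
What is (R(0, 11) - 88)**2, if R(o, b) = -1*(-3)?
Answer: 7225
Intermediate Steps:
R(o, b) = 3
(R(0, 11) - 88)**2 = (3 - 88)**2 = (-85)**2 = 7225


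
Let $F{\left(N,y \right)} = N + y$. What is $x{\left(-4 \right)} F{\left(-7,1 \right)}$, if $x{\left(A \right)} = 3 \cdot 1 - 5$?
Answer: $12$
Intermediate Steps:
$x{\left(A \right)} = -2$ ($x{\left(A \right)} = 3 - 5 = -2$)
$x{\left(-4 \right)} F{\left(-7,1 \right)} = - 2 \left(-7 + 1\right) = \left(-2\right) \left(-6\right) = 12$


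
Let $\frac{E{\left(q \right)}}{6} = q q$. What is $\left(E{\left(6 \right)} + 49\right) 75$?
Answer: $19875$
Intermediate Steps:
$E{\left(q \right)} = 6 q^{2}$ ($E{\left(q \right)} = 6 q q = 6 q^{2}$)
$\left(E{\left(6 \right)} + 49\right) 75 = \left(6 \cdot 6^{2} + 49\right) 75 = \left(6 \cdot 36 + 49\right) 75 = \left(216 + 49\right) 75 = 265 \cdot 75 = 19875$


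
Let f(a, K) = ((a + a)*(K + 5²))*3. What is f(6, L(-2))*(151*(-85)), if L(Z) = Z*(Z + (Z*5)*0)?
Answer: -13399740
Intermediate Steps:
L(Z) = Z² (L(Z) = Z*(Z + (5*Z)*0) = Z*(Z + 0) = Z*Z = Z²)
f(a, K) = 6*a*(25 + K) (f(a, K) = ((2*a)*(K + 25))*3 = ((2*a)*(25 + K))*3 = (2*a*(25 + K))*3 = 6*a*(25 + K))
f(6, L(-2))*(151*(-85)) = (6*6*(25 + (-2)²))*(151*(-85)) = (6*6*(25 + 4))*(-12835) = (6*6*29)*(-12835) = 1044*(-12835) = -13399740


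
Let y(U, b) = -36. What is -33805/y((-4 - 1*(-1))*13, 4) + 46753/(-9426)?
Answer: 52827137/56556 ≈ 934.07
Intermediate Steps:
-33805/y((-4 - 1*(-1))*13, 4) + 46753/(-9426) = -33805/(-36) + 46753/(-9426) = -33805*(-1/36) + 46753*(-1/9426) = 33805/36 - 46753/9426 = 52827137/56556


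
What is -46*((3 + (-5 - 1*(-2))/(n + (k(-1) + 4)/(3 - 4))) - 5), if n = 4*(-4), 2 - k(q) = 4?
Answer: 253/3 ≈ 84.333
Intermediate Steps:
k(q) = -2 (k(q) = 2 - 1*4 = 2 - 4 = -2)
n = -16
-46*((3 + (-5 - 1*(-2))/(n + (k(-1) + 4)/(3 - 4))) - 5) = -46*((3 + (-5 - 1*(-2))/(-16 + (-2 + 4)/(3 - 4))) - 5) = -46*((3 + (-5 + 2)/(-16 + 2/(-1))) - 5) = -46*((3 - 3/(-16 + 2*(-1))) - 5) = -46*((3 - 3/(-16 - 2)) - 5) = -46*((3 - 3/(-18)) - 5) = -46*((3 - 1/18*(-3)) - 5) = -46*((3 + ⅙) - 5) = -46*(19/6 - 5) = -46*(-11/6) = 253/3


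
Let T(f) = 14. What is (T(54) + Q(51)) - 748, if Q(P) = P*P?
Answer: 1867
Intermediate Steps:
Q(P) = P²
(T(54) + Q(51)) - 748 = (14 + 51²) - 748 = (14 + 2601) - 748 = 2615 - 748 = 1867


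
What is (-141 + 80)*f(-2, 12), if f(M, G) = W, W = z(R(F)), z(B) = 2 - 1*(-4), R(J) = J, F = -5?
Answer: -366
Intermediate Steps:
z(B) = 6 (z(B) = 2 + 4 = 6)
W = 6
f(M, G) = 6
(-141 + 80)*f(-2, 12) = (-141 + 80)*6 = -61*6 = -366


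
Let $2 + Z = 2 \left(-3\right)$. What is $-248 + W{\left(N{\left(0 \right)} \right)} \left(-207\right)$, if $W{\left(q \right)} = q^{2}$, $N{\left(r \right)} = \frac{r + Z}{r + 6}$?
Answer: $-616$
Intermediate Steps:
$Z = -8$ ($Z = -2 + 2 \left(-3\right) = -2 - 6 = -8$)
$N{\left(r \right)} = \frac{-8 + r}{6 + r}$ ($N{\left(r \right)} = \frac{r - 8}{r + 6} = \frac{-8 + r}{6 + r}$)
$-248 + W{\left(N{\left(0 \right)} \right)} \left(-207\right) = -248 + \left(\frac{-8 + 0}{6 + 0}\right)^{2} \left(-207\right) = -248 + \left(\frac{1}{6} \left(-8\right)\right)^{2} \left(-207\right) = -248 + \left(- \frac{4}{3}\right)^{2} \left(-207\right) = -248 + \frac{16}{9} \left(-207\right) = -248 - 368 = -616$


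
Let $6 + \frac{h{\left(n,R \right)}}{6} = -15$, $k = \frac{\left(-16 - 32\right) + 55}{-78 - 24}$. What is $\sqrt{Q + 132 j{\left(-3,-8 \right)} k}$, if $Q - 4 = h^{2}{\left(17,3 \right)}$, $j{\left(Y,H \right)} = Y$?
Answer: $\frac{\sqrt{4597174}}{17} \approx 126.12$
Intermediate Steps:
$k = - \frac{7}{102}$ ($k = \frac{-48 + 55}{-102} = 7 \left(- \frac{1}{102}\right) = - \frac{7}{102} \approx -0.068627$)
$h{\left(n,R \right)} = -126$ ($h{\left(n,R \right)} = -36 + 6 \left(-15\right) = -36 - 90 = -126$)
$Q = 15880$ ($Q = 4 + \left(-126\right)^{2} = 4 + 15876 = 15880$)
$\sqrt{Q + 132 j{\left(-3,-8 \right)} k} = \sqrt{15880 + 132 \left(-3\right) \left(- \frac{7}{102}\right)} = \sqrt{15880 - - \frac{462}{17}} = \sqrt{15880 + \frac{462}{17}} = \sqrt{\frac{270422}{17}} = \frac{\sqrt{4597174}}{17}$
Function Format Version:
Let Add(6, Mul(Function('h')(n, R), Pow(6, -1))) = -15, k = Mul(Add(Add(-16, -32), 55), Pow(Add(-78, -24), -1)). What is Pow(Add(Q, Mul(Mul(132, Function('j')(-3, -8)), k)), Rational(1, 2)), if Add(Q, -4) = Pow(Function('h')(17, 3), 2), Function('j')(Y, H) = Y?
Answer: Mul(Rational(1, 17), Pow(4597174, Rational(1, 2))) ≈ 126.12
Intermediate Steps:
k = Rational(-7, 102) (k = Mul(Add(-48, 55), Pow(-102, -1)) = Mul(7, Rational(-1, 102)) = Rational(-7, 102) ≈ -0.068627)
Function('h')(n, R) = -126 (Function('h')(n, R) = Add(-36, Mul(6, -15)) = Add(-36, -90) = -126)
Q = 15880 (Q = Add(4, Pow(-126, 2)) = Add(4, 15876) = 15880)
Pow(Add(Q, Mul(Mul(132, Function('j')(-3, -8)), k)), Rational(1, 2)) = Pow(Add(15880, Mul(Mul(132, -3), Rational(-7, 102))), Rational(1, 2)) = Pow(Add(15880, Mul(-396, Rational(-7, 102))), Rational(1, 2)) = Pow(Add(15880, Rational(462, 17)), Rational(1, 2)) = Pow(Rational(270422, 17), Rational(1, 2)) = Mul(Rational(1, 17), Pow(4597174, Rational(1, 2)))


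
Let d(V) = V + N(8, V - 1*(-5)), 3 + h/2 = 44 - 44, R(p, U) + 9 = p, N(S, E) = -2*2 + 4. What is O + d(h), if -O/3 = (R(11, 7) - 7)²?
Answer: -81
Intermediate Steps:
N(S, E) = 0 (N(S, E) = -4 + 4 = 0)
R(p, U) = -9 + p
h = -6 (h = -6 + 2*(44 - 44) = -6 + 2*0 = -6 + 0 = -6)
d(V) = V (d(V) = V + 0 = V)
O = -75 (O = -3*((-9 + 11) - 7)² = -3*(2 - 7)² = -3*(-5)² = -3*25 = -75)
O + d(h) = -75 - 6 = -81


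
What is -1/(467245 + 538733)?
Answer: -1/1005978 ≈ -9.9406e-7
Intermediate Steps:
-1/(467245 + 538733) = -1/1005978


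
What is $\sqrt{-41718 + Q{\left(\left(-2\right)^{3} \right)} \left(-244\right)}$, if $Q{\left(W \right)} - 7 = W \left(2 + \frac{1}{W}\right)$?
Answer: $i \sqrt{39766} \approx 199.41 i$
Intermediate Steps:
$Q{\left(W \right)} = 7 + W \left(2 + \frac{1}{W}\right)$
$\sqrt{-41718 + Q{\left(\left(-2\right)^{3} \right)} \left(-244\right)} = \sqrt{-41718 + \left(8 + 2 \left(-2\right)^{3}\right) \left(-244\right)} = \sqrt{-41718 + \left(8 + 2 \left(-8\right)\right) \left(-244\right)} = \sqrt{-41718 + \left(8 - 16\right) \left(-244\right)} = \sqrt{-41718 - -1952} = \sqrt{-41718 + 1952} = \sqrt{-39766} = i \sqrt{39766}$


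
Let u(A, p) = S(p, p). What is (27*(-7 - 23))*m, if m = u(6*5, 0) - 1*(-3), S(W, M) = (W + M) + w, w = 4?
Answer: -5670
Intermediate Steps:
S(W, M) = 4 + M + W (S(W, M) = (W + M) + 4 = (M + W) + 4 = 4 + M + W)
u(A, p) = 4 + 2*p (u(A, p) = 4 + p + p = 4 + 2*p)
m = 7 (m = (4 + 2*0) - 1*(-3) = (4 + 0) + 3 = 4 + 3 = 7)
(27*(-7 - 23))*m = (27*(-7 - 23))*7 = (27*(-30))*7 = -810*7 = -5670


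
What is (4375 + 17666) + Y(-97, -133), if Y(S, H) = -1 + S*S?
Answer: 31449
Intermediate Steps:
Y(S, H) = -1 + S**2
(4375 + 17666) + Y(-97, -133) = (4375 + 17666) + (-1 + (-97)**2) = 22041 + (-1 + 9409) = 22041 + 9408 = 31449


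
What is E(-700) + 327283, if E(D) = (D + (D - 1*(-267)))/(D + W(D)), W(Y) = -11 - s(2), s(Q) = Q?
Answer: 233353912/713 ≈ 3.2728e+5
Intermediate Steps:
W(Y) = -13 (W(Y) = -11 - 1*2 = -11 - 2 = -13)
E(D) = (267 + 2*D)/(-13 + D) (E(D) = (D + (D - 1*(-267)))/(D - 13) = (D + (D + 267))/(-13 + D) = (D + (267 + D))/(-13 + D) = (267 + 2*D)/(-13 + D))
E(-700) + 327283 = (267 + 2*(-700))/(-13 - 700) + 327283 = (267 - 1400)/(-713) + 327283 = -1/713*(-1133) + 327283 = 1133/713 + 327283 = 233353912/713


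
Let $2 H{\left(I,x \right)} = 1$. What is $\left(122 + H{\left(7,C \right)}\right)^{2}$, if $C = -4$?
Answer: $\frac{60025}{4} \approx 15006.0$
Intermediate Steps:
$H{\left(I,x \right)} = \frac{1}{2}$ ($H{\left(I,x \right)} = \frac{1}{2} \cdot 1 = \frac{1}{2}$)
$\left(122 + H{\left(7,C \right)}\right)^{2} = \left(122 + \frac{1}{2}\right)^{2} = \left(\frac{245}{2}\right)^{2} = \frac{60025}{4}$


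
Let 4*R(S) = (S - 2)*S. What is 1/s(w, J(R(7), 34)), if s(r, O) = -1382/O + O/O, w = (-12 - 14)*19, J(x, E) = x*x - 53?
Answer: -377/21735 ≈ -0.017345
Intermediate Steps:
R(S) = S*(-2 + S)/4 (R(S) = ((S - 2)*S)/4 = ((-2 + S)*S)/4 = (S*(-2 + S))/4 = S*(-2 + S)/4)
J(x, E) = -53 + x² (J(x, E) = x² - 53 = -53 + x²)
w = -494 (w = -26*19 = -494)
s(r, O) = 1 - 1382/O (s(r, O) = -1382/O + 1 = 1 - 1382/O)
1/s(w, J(R(7), 34)) = 1/((-1382 + (-53 + ((¼)*7*(-2 + 7))²))/(-53 + ((¼)*7*(-2 + 7))²)) = 1/((-1382 + (-53 + ((¼)*7*5)²))/(-53 + ((¼)*7*5)²)) = 1/((-1382 + (-53 + (35/4)²))/(-53 + (35/4)²)) = 1/((-1382 + (-53 + 1225/16))/(-53 + 1225/16)) = 1/((-1382 + 377/16)/(377/16)) = 1/((16/377)*(-21735/16)) = 1/(-21735/377) = -377/21735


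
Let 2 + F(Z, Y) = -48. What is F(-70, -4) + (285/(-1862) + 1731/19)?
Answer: 76253/1862 ≈ 40.952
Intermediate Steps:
F(Z, Y) = -50 (F(Z, Y) = -2 - 48 = -50)
F(-70, -4) + (285/(-1862) + 1731/19) = -50 + (285/(-1862) + 1731/19) = -50 + (285*(-1/1862) + 1731*(1/19)) = -50 + (-15/98 + 1731/19) = -50 + 169353/1862 = 76253/1862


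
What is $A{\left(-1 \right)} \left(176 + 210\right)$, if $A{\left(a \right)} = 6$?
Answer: $2316$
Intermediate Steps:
$A{\left(-1 \right)} \left(176 + 210\right) = 6 \left(176 + 210\right) = 6 \cdot 386 = 2316$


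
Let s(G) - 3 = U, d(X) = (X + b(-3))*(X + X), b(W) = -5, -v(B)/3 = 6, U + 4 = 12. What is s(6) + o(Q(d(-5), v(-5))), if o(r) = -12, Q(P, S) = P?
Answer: -1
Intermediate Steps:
U = 8 (U = -4 + 12 = 8)
v(B) = -18 (v(B) = -3*6 = -18)
d(X) = 2*X*(-5 + X) (d(X) = (X - 5)*(X + X) = (-5 + X)*(2*X) = 2*X*(-5 + X))
s(G) = 11 (s(G) = 3 + 8 = 11)
s(6) + o(Q(d(-5), v(-5))) = 11 - 12 = -1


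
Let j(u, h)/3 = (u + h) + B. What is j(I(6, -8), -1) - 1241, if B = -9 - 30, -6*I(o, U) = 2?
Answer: -1362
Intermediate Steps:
I(o, U) = -⅓ (I(o, U) = -⅙*2 = -⅓)
B = -39
j(u, h) = -117 + 3*h + 3*u (j(u, h) = 3*((u + h) - 39) = 3*((h + u) - 39) = 3*(-39 + h + u) = -117 + 3*h + 3*u)
j(I(6, -8), -1) - 1241 = (-117 + 3*(-1) + 3*(-⅓)) - 1241 = (-117 - 3 - 1) - 1241 = -121 - 1241 = -1362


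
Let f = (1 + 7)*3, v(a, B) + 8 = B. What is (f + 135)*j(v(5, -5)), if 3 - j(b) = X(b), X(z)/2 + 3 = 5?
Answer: -159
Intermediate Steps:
v(a, B) = -8 + B
f = 24 (f = 8*3 = 24)
X(z) = 4 (X(z) = -6 + 2*5 = -6 + 10 = 4)
j(b) = -1 (j(b) = 3 - 1*4 = 3 - 4 = -1)
(f + 135)*j(v(5, -5)) = (24 + 135)*(-1) = 159*(-1) = -159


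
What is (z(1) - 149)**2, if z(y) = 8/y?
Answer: 19881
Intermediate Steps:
(z(1) - 149)**2 = (8/1 - 149)**2 = (8*1 - 149)**2 = (8 - 149)**2 = (-141)**2 = 19881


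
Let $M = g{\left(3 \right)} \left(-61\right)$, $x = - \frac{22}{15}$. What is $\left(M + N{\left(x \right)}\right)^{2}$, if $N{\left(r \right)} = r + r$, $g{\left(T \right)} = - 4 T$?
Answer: $\frac{119596096}{225} \approx 5.3154 \cdot 10^{5}$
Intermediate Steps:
$x = - \frac{22}{15}$ ($x = \left(-22\right) \frac{1}{15} = - \frac{22}{15} \approx -1.4667$)
$N{\left(r \right)} = 2 r$
$M = 732$ ($M = \left(-4\right) 3 \left(-61\right) = \left(-12\right) \left(-61\right) = 732$)
$\left(M + N{\left(x \right)}\right)^{2} = \left(732 + 2 \left(- \frac{22}{15}\right)\right)^{2} = \left(732 - \frac{44}{15}\right)^{2} = \left(\frac{10936}{15}\right)^{2} = \frac{119596096}{225}$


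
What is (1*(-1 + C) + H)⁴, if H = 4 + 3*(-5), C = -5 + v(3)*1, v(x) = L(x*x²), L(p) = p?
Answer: 10000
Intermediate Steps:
v(x) = x³ (v(x) = x*x² = x³)
C = 22 (C = -5 + 3³*1 = -5 + 27*1 = -5 + 27 = 22)
H = -11 (H = 4 - 15 = -11)
(1*(-1 + C) + H)⁴ = (1*(-1 + 22) - 11)⁴ = (1*21 - 11)⁴ = (21 - 11)⁴ = 10⁴ = 10000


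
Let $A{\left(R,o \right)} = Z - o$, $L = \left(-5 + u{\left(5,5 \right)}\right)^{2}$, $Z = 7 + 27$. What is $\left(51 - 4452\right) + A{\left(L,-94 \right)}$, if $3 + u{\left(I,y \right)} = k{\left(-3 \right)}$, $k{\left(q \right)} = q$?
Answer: $-4273$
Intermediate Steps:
$Z = 34$
$u{\left(I,y \right)} = -6$ ($u{\left(I,y \right)} = -3 - 3 = -6$)
$L = 121$ ($L = \left(-5 - 6\right)^{2} = \left(-11\right)^{2} = 121$)
$A{\left(R,o \right)} = 34 - o$
$\left(51 - 4452\right) + A{\left(L,-94 \right)} = \left(51 - 4452\right) + \left(34 - -94\right) = \left(51 - 4452\right) + \left(34 + 94\right) = -4401 + 128 = -4273$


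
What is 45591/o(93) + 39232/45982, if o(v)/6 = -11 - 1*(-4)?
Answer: -49874229/45982 ≈ -1084.6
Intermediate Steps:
o(v) = -42 (o(v) = 6*(-11 - 1*(-4)) = 6*(-11 + 4) = 6*(-7) = -42)
45591/o(93) + 39232/45982 = 45591/(-42) + 39232/45982 = 45591*(-1/42) + 39232*(1/45982) = -2171/2 + 19616/22991 = -49874229/45982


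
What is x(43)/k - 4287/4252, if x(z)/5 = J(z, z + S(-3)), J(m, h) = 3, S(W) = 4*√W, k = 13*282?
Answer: -2608727/2597972 ≈ -1.0041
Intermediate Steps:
k = 3666
x(z) = 15 (x(z) = 5*3 = 15)
x(43)/k - 4287/4252 = 15/3666 - 4287/4252 = 15*(1/3666) - 4287*1/4252 = 5/1222 - 4287/4252 = -2608727/2597972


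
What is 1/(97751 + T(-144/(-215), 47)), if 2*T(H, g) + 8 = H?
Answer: 215/21015677 ≈ 1.0230e-5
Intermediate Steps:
T(H, g) = -4 + H/2
1/(97751 + T(-144/(-215), 47)) = 1/(97751 + (-4 + (-144/(-215))/2)) = 1/(97751 + (-4 + (-144*(-1/215))/2)) = 1/(97751 + (-4 + (1/2)*(144/215))) = 1/(97751 + (-4 + 72/215)) = 1/(97751 - 788/215) = 1/(21015677/215) = 215/21015677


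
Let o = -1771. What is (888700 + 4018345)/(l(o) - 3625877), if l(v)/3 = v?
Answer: -981409/726238 ≈ -1.3514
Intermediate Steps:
l(v) = 3*v
(888700 + 4018345)/(l(o) - 3625877) = (888700 + 4018345)/(3*(-1771) - 3625877) = 4907045/(-5313 - 3625877) = 4907045/(-3631190) = 4907045*(-1/3631190) = -981409/726238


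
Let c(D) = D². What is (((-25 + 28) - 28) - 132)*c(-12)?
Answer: -22608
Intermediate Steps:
(((-25 + 28) - 28) - 132)*c(-12) = (((-25 + 28) - 28) - 132)*(-12)² = ((3 - 28) - 132)*144 = (-25 - 132)*144 = -157*144 = -22608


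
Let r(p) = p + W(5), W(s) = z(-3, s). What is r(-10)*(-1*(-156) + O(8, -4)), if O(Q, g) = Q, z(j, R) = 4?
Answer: -984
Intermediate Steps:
W(s) = 4
r(p) = 4 + p (r(p) = p + 4 = 4 + p)
r(-10)*(-1*(-156) + O(8, -4)) = (4 - 10)*(-1*(-156) + 8) = -6*(156 + 8) = -6*164 = -984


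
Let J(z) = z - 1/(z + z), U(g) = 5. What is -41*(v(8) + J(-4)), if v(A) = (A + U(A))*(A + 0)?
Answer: -32841/8 ≈ -4105.1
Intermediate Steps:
v(A) = A*(5 + A) (v(A) = (A + 5)*(A + 0) = (5 + A)*A = A*(5 + A))
J(z) = z - 1/(2*z)
-41*(v(8) + J(-4)) = -41*(8*(5 + 8) + (-4 - 1/2/(-4))) = -41*(8*13 + (-4 - 1/2*(-1/4))) = -41*(104 + (-4 + 1/8)) = -41*(104 - 31/8) = -41*801/8 = -32841/8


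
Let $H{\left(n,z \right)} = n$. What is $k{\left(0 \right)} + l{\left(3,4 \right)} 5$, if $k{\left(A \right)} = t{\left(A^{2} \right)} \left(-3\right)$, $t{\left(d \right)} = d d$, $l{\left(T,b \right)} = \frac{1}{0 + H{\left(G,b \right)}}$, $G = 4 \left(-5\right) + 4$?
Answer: $- \frac{5}{16} \approx -0.3125$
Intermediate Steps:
$G = -16$ ($G = -20 + 4 = -16$)
$l{\left(T,b \right)} = - \frac{1}{16}$ ($l{\left(T,b \right)} = \frac{1}{0 - 16} = \frac{1}{-16} = - \frac{1}{16}$)
$t{\left(d \right)} = d^{2}$
$k{\left(A \right)} = - 3 A^{4}$ ($k{\left(A \right)} = \left(A^{2}\right)^{2} \left(-3\right) = A^{4} \left(-3\right) = - 3 A^{4}$)
$k{\left(0 \right)} + l{\left(3,4 \right)} 5 = - 3 \cdot 0^{4} - \frac{5}{16} = \left(-3\right) 0 - \frac{5}{16} = 0 - \frac{5}{16} = - \frac{5}{16}$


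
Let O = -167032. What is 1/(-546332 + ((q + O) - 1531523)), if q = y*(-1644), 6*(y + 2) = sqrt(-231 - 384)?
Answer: I/(-2241599*I + 274*sqrt(615)) ≈ -4.4611e-7 + 1.3523e-9*I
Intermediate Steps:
y = -2 + I*sqrt(615)/6 (y = -2 + sqrt(-231 - 384)/6 = -2 + sqrt(-615)/6 = -2 + (I*sqrt(615))/6 = -2 + I*sqrt(615)/6 ≈ -2.0 + 4.1332*I)
q = 3288 - 274*I*sqrt(615) (q = (-2 + I*sqrt(615)/6)*(-1644) = 3288 - 274*I*sqrt(615) ≈ 3288.0 - 6795.0*I)
1/(-546332 + ((q + O) - 1531523)) = 1/(-546332 + (((3288 - 274*I*sqrt(615)) - 167032) - 1531523)) = 1/(-546332 + ((-163744 - 274*I*sqrt(615)) - 1531523)) = 1/(-546332 + (-1695267 - 274*I*sqrt(615))) = 1/(-2241599 - 274*I*sqrt(615))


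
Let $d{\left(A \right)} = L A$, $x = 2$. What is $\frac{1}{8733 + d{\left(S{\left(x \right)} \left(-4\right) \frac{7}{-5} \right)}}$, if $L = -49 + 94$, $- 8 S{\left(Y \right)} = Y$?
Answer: $\frac{1}{8670} \approx 0.00011534$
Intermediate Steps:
$S{\left(Y \right)} = - \frac{Y}{8}$
$L = 45$
$d{\left(A \right)} = 45 A$
$\frac{1}{8733 + d{\left(S{\left(x \right)} \left(-4\right) \frac{7}{-5} \right)}} = \frac{1}{8733 + 45 \left(- \frac{1}{8}\right) 2 \left(-4\right) \frac{7}{-5}} = \frac{1}{8733 + 45 \left(- \frac{1}{4}\right) \left(-4\right) 7 \left(- \frac{1}{5}\right)} = \frac{1}{8733 + 45 \cdot 1 \left(- \frac{7}{5}\right)} = \frac{1}{8733 + 45 \left(- \frac{7}{5}\right)} = \frac{1}{8733 - 63} = \frac{1}{8670}$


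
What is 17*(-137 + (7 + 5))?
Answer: -2125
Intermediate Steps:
17*(-137 + (7 + 5)) = 17*(-137 + 12) = 17*(-125) = -2125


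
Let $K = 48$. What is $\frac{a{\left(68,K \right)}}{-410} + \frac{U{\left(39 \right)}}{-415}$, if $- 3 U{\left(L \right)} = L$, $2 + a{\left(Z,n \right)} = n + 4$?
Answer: $- \frac{1542}{17015} \approx -0.090626$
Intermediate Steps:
$a{\left(Z,n \right)} = 2 + n$ ($a{\left(Z,n \right)} = -2 + \left(n + 4\right) = -2 + \left(4 + n\right) = 2 + n$)
$U{\left(L \right)} = - \frac{L}{3}$
$\frac{a{\left(68,K \right)}}{-410} + \frac{U{\left(39 \right)}}{-415} = \frac{2 + 48}{-410} + \frac{\left(- \frac{1}{3}\right) 39}{-415} = 50 \left(- \frac{1}{410}\right) - - \frac{13}{415} = - \frac{5}{41} + \frac{13}{415} = - \frac{1542}{17015}$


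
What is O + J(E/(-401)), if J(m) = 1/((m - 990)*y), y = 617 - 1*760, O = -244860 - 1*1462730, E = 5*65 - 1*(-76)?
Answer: -241987701669/141713 ≈ -1.7076e+6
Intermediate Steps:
E = 401 (E = 325 + 76 = 401)
O = -1707590 (O = -244860 - 1462730 = -1707590)
y = -143 (y = 617 - 760 = -143)
J(m) = -1/(143*(-990 + m)) (J(m) = 1/((m - 990)*(-143)) = -1/143/(-990 + m) = -1/(143*(-990 + m)))
O + J(E/(-401)) = -1707590 - 1/(-141570 + 143*(401/(-401))) = -1707590 - 1/(-141570 + 143*(401*(-1/401))) = -1707590 - 1/(-141570 + 143*(-1)) = -1707590 - 1/(-141570 - 143) = -1707590 - 1/(-141713) = -1707590 - 1*(-1/141713) = -1707590 + 1/141713 = -241987701669/141713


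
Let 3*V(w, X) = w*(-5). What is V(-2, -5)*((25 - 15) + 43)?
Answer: 530/3 ≈ 176.67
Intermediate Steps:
V(w, X) = -5*w/3 (V(w, X) = (w*(-5))/3 = (-5*w)/3 = -5*w/3)
V(-2, -5)*((25 - 15) + 43) = (-5/3*(-2))*((25 - 15) + 43) = 10*(10 + 43)/3 = (10/3)*53 = 530/3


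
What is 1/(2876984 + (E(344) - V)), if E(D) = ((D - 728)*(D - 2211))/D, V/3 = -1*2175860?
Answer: 43/404485868 ≈ 1.0631e-7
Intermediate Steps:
V = -6527580 (V = 3*(-1*2175860) = 3*(-2175860) = -6527580)
E(D) = (-2211 + D)*(-728 + D)/D (E(D) = ((-728 + D)*(-2211 + D))/D = ((-2211 + D)*(-728 + D))/D = (-2211 + D)*(-728 + D)/D)
1/(2876984 + (E(344) - V)) = 1/(2876984 + ((-2939 + 344 + 1609608/344) - 1*(-6527580))) = 1/(2876984 + ((-2939 + 344 + 1609608*(1/344)) + 6527580)) = 1/(2876984 + ((-2939 + 344 + 201201/43) + 6527580)) = 1/(2876984 + (89616/43 + 6527580)) = 1/(2876984 + 280775556/43) = 1/(404485868/43) = 43/404485868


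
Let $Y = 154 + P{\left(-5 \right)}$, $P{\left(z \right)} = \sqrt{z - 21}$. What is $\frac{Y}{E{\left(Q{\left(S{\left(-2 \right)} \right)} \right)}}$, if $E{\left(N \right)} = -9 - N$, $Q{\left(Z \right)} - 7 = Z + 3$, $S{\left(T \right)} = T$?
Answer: $- \frac{154}{17} - \frac{i \sqrt{26}}{17} \approx -9.0588 - 0.29994 i$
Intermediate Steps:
$Q{\left(Z \right)} = 10 + Z$ ($Q{\left(Z \right)} = 7 + \left(Z + 3\right) = 7 + \left(3 + Z\right) = 10 + Z$)
$P{\left(z \right)} = \sqrt{-21 + z}$
$Y = 154 + i \sqrt{26}$ ($Y = 154 + \sqrt{-21 - 5} = 154 + \sqrt{-26} = 154 + i \sqrt{26} \approx 154.0 + 5.099 i$)
$\frac{Y}{E{\left(Q{\left(S{\left(-2 \right)} \right)} \right)}} = \frac{154 + i \sqrt{26}}{-9 - \left(10 - 2\right)} = \frac{154 + i \sqrt{26}}{-9 - 8} = \frac{154 + i \sqrt{26}}{-17} = \left(154 + i \sqrt{26}\right) \left(- \frac{1}{17}\right) = - \frac{154}{17} - \frac{i \sqrt{26}}{17}$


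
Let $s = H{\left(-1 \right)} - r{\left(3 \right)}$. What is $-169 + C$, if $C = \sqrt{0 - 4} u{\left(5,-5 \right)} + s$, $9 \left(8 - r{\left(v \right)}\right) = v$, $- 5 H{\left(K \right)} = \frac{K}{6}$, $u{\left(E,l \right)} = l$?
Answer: $- \frac{5299}{30} - 10 i \approx -176.63 - 10.0 i$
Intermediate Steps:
$H{\left(K \right)} = - \frac{K}{30}$ ($H{\left(K \right)} = - \frac{K \frac{1}{6}}{5} = - \frac{\frac{1}{6} K}{5} = - \frac{K}{30}$)
$r{\left(v \right)} = 8 - \frac{v}{9}$
$s = - \frac{229}{30}$ ($s = \left(- \frac{1}{30}\right) \left(-1\right) - \left(8 - \frac{1}{3}\right) = \frac{1}{30} - \left(8 - \frac{1}{3}\right) = \frac{1}{30} - \frac{23}{3} = - \frac{229}{30} \approx -7.6333$)
$C = - \frac{229}{30} - 10 i$ ($C = \sqrt{0 - 4} \left(-5\right) - \frac{229}{30} = \sqrt{-4} \left(-5\right) - \frac{229}{30} = 2 i \left(-5\right) - \frac{229}{30} = - 10 i - \frac{229}{30} = - \frac{229}{30} - 10 i \approx -7.6333 - 10.0 i$)
$-169 + C = -169 - \left(\frac{229}{30} + 10 i\right) = - \frac{5299}{30} - 10 i$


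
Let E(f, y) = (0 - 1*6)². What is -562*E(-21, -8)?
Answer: -20232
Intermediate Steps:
E(f, y) = 36 (E(f, y) = (0 - 6)² = (-6)² = 36)
-562*E(-21, -8) = -562*36 = -20232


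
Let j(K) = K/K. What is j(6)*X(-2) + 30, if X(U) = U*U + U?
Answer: 32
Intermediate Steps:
X(U) = U + U² (X(U) = U² + U = U + U²)
j(K) = 1
j(6)*X(-2) + 30 = 1*(-2*(1 - 2)) + 30 = 1*(-2*(-1)) + 30 = 1*2 + 30 = 2 + 30 = 32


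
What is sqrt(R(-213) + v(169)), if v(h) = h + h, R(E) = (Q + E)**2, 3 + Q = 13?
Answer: sqrt(41547) ≈ 203.83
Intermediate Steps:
Q = 10 (Q = -3 + 13 = 10)
R(E) = (10 + E)**2
v(h) = 2*h
sqrt(R(-213) + v(169)) = sqrt((10 - 213)**2 + 2*169) = sqrt((-203)**2 + 338) = sqrt(41209 + 338) = sqrt(41547)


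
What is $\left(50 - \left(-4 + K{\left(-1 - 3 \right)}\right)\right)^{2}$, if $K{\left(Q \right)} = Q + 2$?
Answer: $3136$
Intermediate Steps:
$K{\left(Q \right)} = 2 + Q$
$\left(50 - \left(-4 + K{\left(-1 - 3 \right)}\right)\right)^{2} = \left(50 + \left(4 - \left(2 - 4\right)\right)\right)^{2} = \left(50 + \left(4 - -2\right)\right)^{2} = \left(50 + \left(4 + 2\right)\right)^{2} = \left(50 + 6\right)^{2} = 56^{2} = 3136$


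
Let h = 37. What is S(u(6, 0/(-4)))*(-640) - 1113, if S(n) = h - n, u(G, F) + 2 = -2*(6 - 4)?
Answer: -28633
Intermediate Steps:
u(G, F) = -6 (u(G, F) = -2 - 2*(6 - 4) = -2 - 2*2 = -2 - 4 = -6)
S(n) = 37 - n
S(u(6, 0/(-4)))*(-640) - 1113 = (37 - 1*(-6))*(-640) - 1113 = (37 + 6)*(-640) - 1113 = 43*(-640) - 1113 = -27520 - 1113 = -28633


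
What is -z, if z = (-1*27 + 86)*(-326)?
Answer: 19234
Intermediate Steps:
z = -19234 (z = (-27 + 86)*(-326) = 59*(-326) = -19234)
-z = -1*(-19234) = 19234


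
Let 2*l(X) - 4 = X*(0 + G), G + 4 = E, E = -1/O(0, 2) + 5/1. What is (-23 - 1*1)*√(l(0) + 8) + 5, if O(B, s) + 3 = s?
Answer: 5 - 24*√10 ≈ -70.895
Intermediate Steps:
O(B, s) = -3 + s
E = 6 (E = -1/(-3 + 2) + 5/1 = -1/(-1) + 5*1 = -1*(-1) + 5 = 1 + 5 = 6)
G = 2 (G = -4 + 6 = 2)
l(X) = 2 + X (l(X) = 2 + (X*(0 + 2))/2 = 2 + (X*2)/2 = 2 + (2*X)/2 = 2 + X)
(-23 - 1*1)*√(l(0) + 8) + 5 = (-23 - 1*1)*√((2 + 0) + 8) + 5 = (-23 - 1)*√(2 + 8) + 5 = -24*√10 + 5 = 5 - 24*√10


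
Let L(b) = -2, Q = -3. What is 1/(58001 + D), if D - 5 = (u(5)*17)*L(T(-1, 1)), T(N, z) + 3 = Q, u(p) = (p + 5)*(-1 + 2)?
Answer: 1/57666 ≈ 1.7341e-5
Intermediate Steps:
u(p) = 5 + p (u(p) = (5 + p)*1 = 5 + p)
T(N, z) = -6 (T(N, z) = -3 - 3 = -6)
D = -335 (D = 5 + ((5 + 5)*17)*(-2) = 5 + (10*17)*(-2) = 5 + 170*(-2) = 5 - 340 = -335)
1/(58001 + D) = 1/(58001 - 335) = 1/57666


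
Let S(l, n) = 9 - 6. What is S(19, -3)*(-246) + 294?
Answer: -444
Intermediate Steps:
S(l, n) = 3
S(19, -3)*(-246) + 294 = 3*(-246) + 294 = -738 + 294 = -444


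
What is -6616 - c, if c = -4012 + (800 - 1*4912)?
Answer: 1508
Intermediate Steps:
c = -8124 (c = -4012 + (800 - 4912) = -4012 - 4112 = -8124)
-6616 - c = -6616 - 1*(-8124) = -6616 + 8124 = 1508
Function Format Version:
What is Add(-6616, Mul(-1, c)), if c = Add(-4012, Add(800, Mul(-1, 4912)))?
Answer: 1508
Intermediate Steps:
c = -8124 (c = Add(-4012, Add(800, -4912)) = Add(-4012, -4112) = -8124)
Add(-6616, Mul(-1, c)) = Add(-6616, Mul(-1, -8124)) = Add(-6616, 8124) = 1508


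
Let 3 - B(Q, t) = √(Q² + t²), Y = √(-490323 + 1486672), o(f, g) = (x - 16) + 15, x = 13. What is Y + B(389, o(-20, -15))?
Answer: 3 + √996349 - √151465 ≈ 611.99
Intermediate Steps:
o(f, g) = 12 (o(f, g) = (13 - 16) + 15 = -3 + 15 = 12)
Y = √996349 ≈ 998.17
B(Q, t) = 3 - √(Q² + t²)
Y + B(389, o(-20, -15)) = √996349 + (3 - √(389² + 12²)) = √996349 + (3 - √(151321 + 144)) = √996349 + (3 - √151465) = 3 + √996349 - √151465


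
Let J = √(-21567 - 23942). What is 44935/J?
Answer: -44935*I*√45509/45509 ≈ -210.64*I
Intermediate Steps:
J = I*√45509 (J = √(-45509) = I*√45509 ≈ 213.33*I)
44935/J = 44935/((I*√45509)) = 44935*(-I*√45509/45509) = -44935*I*√45509/45509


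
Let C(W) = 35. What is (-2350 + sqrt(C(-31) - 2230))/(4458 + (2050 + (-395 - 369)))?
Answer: -1175/2872 + I*sqrt(2195)/5744 ≈ -0.40912 + 0.0081565*I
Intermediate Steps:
(-2350 + sqrt(C(-31) - 2230))/(4458 + (2050 + (-395 - 369))) = (-2350 + sqrt(35 - 2230))/(4458 + (2050 + (-395 - 369))) = (-2350 + sqrt(-2195))/(4458 + (2050 - 764)) = (-2350 + I*sqrt(2195))/(4458 + 1286) = (-2350 + I*sqrt(2195))/5744 = (-2350 + I*sqrt(2195))*(1/5744) = -1175/2872 + I*sqrt(2195)/5744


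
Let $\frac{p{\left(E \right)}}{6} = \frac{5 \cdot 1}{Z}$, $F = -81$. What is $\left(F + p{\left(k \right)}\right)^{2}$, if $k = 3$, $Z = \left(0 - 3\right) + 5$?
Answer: $4356$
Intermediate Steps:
$Z = 2$ ($Z = -3 + 5 = 2$)
$p{\left(E \right)} = 15$ ($p{\left(E \right)} = 6 \frac{5 \cdot 1}{2} = 6 \cdot 5 \cdot \frac{1}{2} = 6 \cdot \frac{5}{2} = 15$)
$\left(F + p{\left(k \right)}\right)^{2} = \left(-81 + 15\right)^{2} = \left(-66\right)^{2} = 4356$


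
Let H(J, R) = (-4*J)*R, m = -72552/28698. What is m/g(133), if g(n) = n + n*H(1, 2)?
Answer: 12092/4452973 ≈ 0.0027155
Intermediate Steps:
m = -12092/4783 (m = -72552*1/28698 = -12092/4783 ≈ -2.5281)
H(J, R) = -4*J*R
g(n) = -7*n (g(n) = n + n*(-4*1*2) = n + n*(-8) = n - 8*n = -7*n)
m/g(133) = -12092/(4783*((-7*133))) = -12092/4783/(-931) = -12092/4783*(-1/931) = 12092/4452973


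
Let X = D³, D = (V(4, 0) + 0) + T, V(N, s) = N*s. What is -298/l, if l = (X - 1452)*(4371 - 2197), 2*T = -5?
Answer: 1192/12762467 ≈ 9.3399e-5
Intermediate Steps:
T = -5/2 (T = (½)*(-5) = -5/2 ≈ -2.5000)
D = -5/2 (D = (4*0 + 0) - 5/2 = (0 + 0) - 5/2 = 0 - 5/2 = -5/2 ≈ -2.5000)
X = -125/8 (X = (-5/2)³ = -125/8 ≈ -15.625)
l = -12762467/4 (l = (-125/8 - 1452)*(4371 - 2197) = -11741/8*2174 = -12762467/4 ≈ -3.1906e+6)
-298/l = -298/(-12762467/4) = -298*(-4/12762467) = 1192/12762467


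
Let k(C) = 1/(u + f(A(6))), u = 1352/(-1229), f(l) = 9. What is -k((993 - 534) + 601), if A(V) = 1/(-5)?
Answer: -1229/9709 ≈ -0.12658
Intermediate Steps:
A(V) = -1/5
u = -1352/1229 (u = 1352*(-1/1229) = -1352/1229 ≈ -1.1001)
k(C) = 1229/9709 (k(C) = 1/(-1352/1229 + 9) = 1/(9709/1229) = 1229/9709)
-k((993 - 534) + 601) = -1*1229/9709 = -1229/9709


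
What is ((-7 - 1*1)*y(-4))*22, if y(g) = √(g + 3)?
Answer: -176*I ≈ -176.0*I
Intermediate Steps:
y(g) = √(3 + g)
((-7 - 1*1)*y(-4))*22 = ((-7 - 1*1)*√(3 - 4))*22 = ((-7 - 1)*√(-1))*22 = -8*I*22 = -176*I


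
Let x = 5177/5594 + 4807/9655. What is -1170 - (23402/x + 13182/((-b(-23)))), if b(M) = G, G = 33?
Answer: -14554966747008/845617223 ≈ -17212.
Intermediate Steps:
b(M) = 33
x = 76874293/54010070 (x = 5177*(1/5594) + 4807*(1/9655) = 5177/5594 + 4807/9655 = 76874293/54010070 ≈ 1.4233)
-1170 - (23402/x + 13182/((-b(-23)))) = -1170 - (23402/(76874293/54010070) + 13182/((-1*33))) = -1170 - (23402*(54010070/76874293) + 13182/(-33)) = -1170 - (1263943658140/76874293 + 13182*(-1/33)) = -1170 - (1263943658140/76874293 - 4394/11) = -1170 - 1*13565594596098/845617223 = -1170 - 13565594596098/845617223 = -14554966747008/845617223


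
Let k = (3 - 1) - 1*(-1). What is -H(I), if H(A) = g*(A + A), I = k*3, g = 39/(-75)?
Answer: 234/25 ≈ 9.3600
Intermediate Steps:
g = -13/25 (g = 39*(-1/75) = -13/25 ≈ -0.52000)
k = 3 (k = 2 + 1 = 3)
I = 9 (I = 3*3 = 9)
H(A) = -26*A/25 (H(A) = -13*(A + A)/25 = -26*A/25)
-H(I) = -(-26)*9/25 = -1*(-234/25) = 234/25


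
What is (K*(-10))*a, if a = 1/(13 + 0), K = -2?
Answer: 20/13 ≈ 1.5385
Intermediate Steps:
a = 1/13 ≈ 0.076923
(K*(-10))*a = -2*(-10)*(1/13) = 20*(1/13) = 20/13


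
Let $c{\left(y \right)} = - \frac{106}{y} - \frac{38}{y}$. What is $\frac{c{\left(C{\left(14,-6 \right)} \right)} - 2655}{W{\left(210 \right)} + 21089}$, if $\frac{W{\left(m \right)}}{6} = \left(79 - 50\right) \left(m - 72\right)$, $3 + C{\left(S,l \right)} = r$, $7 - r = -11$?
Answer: $- \frac{13323}{225505} \approx -0.059081$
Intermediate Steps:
$r = 18$ ($r = 7 - -11 = 7 + 11 = 18$)
$C{\left(S,l \right)} = 15$ ($C{\left(S,l \right)} = -3 + 18 = 15$)
$W{\left(m \right)} = -12528 + 174 m$ ($W{\left(m \right)} = 6 \left(79 - 50\right) \left(m - 72\right) = 6 \cdot 29 \left(-72 + m\right) = 6 \left(-2088 + 29 m\right) = -12528 + 174 m$)
$c{\left(y \right)} = - \frac{144}{y}$
$\frac{c{\left(C{\left(14,-6 \right)} \right)} - 2655}{W{\left(210 \right)} + 21089} = \frac{- \frac{144}{15} - 2655}{\left(-12528 + 174 \cdot 210\right) + 21089} = \frac{\left(-144\right) \frac{1}{15} - 2655}{\left(-12528 + 36540\right) + 21089} = \frac{- \frac{48}{5} - 2655}{24012 + 21089} = - \frac{13323}{5 \cdot 45101} = \left(- \frac{13323}{5}\right) \frac{1}{45101} = - \frac{13323}{225505}$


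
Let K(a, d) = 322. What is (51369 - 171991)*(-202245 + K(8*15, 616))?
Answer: 24356356106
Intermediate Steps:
(51369 - 171991)*(-202245 + K(8*15, 616)) = (51369 - 171991)*(-202245 + 322) = -120622*(-201923) = 24356356106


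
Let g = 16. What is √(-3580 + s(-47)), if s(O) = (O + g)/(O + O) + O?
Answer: I*√32045258/94 ≈ 60.222*I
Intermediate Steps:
s(O) = O + (16 + O)/(2*O) (s(O) = (O + 16)/(O + O) + O = (16 + O)/((2*O)) + O = (16 + O)*(1/(2*O)) + O = (16 + O)/(2*O) + O = O + (16 + O)/(2*O))
√(-3580 + s(-47)) = √(-3580 + (½ - 47 + 8/(-47))) = √(-3580 + (½ - 47 + 8*(-1/47))) = √(-3580 + (½ - 47 - 8/47)) = √(-3580 - 4387/94) = √(-340907/94) = I*√32045258/94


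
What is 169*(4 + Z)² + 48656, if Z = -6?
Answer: 49332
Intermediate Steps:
169*(4 + Z)² + 48656 = 169*(4 - 6)² + 48656 = 169*(-2)² + 48656 = 169*4 + 48656 = 676 + 48656 = 49332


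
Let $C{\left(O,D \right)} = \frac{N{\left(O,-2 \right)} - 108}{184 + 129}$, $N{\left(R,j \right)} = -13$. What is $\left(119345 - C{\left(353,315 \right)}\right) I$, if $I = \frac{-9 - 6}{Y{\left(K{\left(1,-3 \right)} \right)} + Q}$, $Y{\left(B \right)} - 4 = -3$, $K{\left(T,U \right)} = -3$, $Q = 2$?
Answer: $- \frac{186775530}{313} \approx -5.9673 \cdot 10^{5}$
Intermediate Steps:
$Y{\left(B \right)} = 1$ ($Y{\left(B \right)} = 4 - 3 = 1$)
$C{\left(O,D \right)} = - \frac{121}{313}$ ($C{\left(O,D \right)} = \frac{-13 - 108}{184 + 129} = - \frac{121}{313}$)
$I = -5$ ($I = \frac{-9 - 6}{1 + 2} = - \frac{15}{3} = \left(-15\right) \frac{1}{3} = -5$)
$\left(119345 - C{\left(353,315 \right)}\right) I = \left(119345 - - \frac{121}{313}\right) \left(-5\right) = \left(119345 + \frac{121}{313}\right) \left(-5\right) = \frac{37355106}{313} \left(-5\right) = - \frac{186775530}{313}$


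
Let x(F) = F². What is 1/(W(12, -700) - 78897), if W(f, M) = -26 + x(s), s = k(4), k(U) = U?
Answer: -1/78907 ≈ -1.2673e-5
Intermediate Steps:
s = 4
W(f, M) = -10 (W(f, M) = -26 + 4² = -26 + 16 = -10)
1/(W(12, -700) - 78897) = 1/(-10 - 78897) = 1/(-78907) = -1/78907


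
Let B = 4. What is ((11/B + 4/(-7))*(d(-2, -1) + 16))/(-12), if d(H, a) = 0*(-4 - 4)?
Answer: -61/21 ≈ -2.9048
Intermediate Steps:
d(H, a) = 0 (d(H, a) = 0*(-8) = 0)
((11/B + 4/(-7))*(d(-2, -1) + 16))/(-12) = ((11/4 + 4/(-7))*(0 + 16))/(-12) = -(11*(1/4) + 4*(-1/7))*16/12 = -(11/4 - 4/7)*16/12 = -61*16/336 = -1/12*244/7 = -61/21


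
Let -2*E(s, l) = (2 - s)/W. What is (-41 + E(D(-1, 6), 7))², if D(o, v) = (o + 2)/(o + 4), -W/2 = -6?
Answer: 8743849/5184 ≈ 1686.7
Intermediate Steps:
W = 12 (W = -2*(-6) = 12)
D(o, v) = (2 + o)/(4 + o)
E(s, l) = -1/12 + s/24 (E(s, l) = -(2 - s)/(2*12) = -(⅙ - s/12)/2 = -1/12 + s/24)
(-41 + E(D(-1, 6), 7))² = (-41 + (-1/12 + ((2 - 1)/(4 - 1))/24))² = (-41 + (-1/12 + (1/3)/24))² = (-41 + (-1/12 + ((⅓)*1)/24))² = (-41 + (-1/12 + (1/24)*(⅓)))² = (-41 + (-1/12 + 1/72))² = (-41 - 5/72)² = (-2957/72)² = 8743849/5184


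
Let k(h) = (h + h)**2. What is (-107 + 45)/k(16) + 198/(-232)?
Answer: -13571/14848 ≈ -0.91399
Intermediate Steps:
k(h) = 4*h**2 (k(h) = (2*h)**2 = 4*h**2)
(-107 + 45)/k(16) + 198/(-232) = (-107 + 45)/((4*16**2)) + 198/(-232) = -62/(4*256) + 198*(-1/232) = -62/1024 - 99/116 = -62*1/1024 - 99/116 = -31/512 - 99/116 = -13571/14848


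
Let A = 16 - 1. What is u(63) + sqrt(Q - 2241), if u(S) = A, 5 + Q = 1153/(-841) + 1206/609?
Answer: 15 + 3*I*sqrt(10281145)/203 ≈ 15.0 + 47.386*I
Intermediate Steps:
Q = -25848/5887 (Q = -5 + (1153/(-841) + 1206/609) = -5 + (1153*(-1/841) + 1206*(1/609)) = -5 + (-1153/841 + 402/203) = -5 + 3587/5887 = -25848/5887 ≈ -4.3907)
A = 15
u(S) = 15
u(63) + sqrt(Q - 2241) = 15 + sqrt(-25848/5887 - 2241) = 15 + sqrt(-13218615/5887) = 15 + 3*I*sqrt(10281145)/203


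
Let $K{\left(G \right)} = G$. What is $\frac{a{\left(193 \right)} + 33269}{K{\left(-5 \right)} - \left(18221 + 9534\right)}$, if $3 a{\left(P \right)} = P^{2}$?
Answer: $- \frac{8566}{5205} \approx -1.6457$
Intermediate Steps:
$a{\left(P \right)} = \frac{P^{2}}{3}$
$\frac{a{\left(193 \right)} + 33269}{K{\left(-5 \right)} - \left(18221 + 9534\right)} = \frac{\frac{193^{2}}{3} + 33269}{-5 - \left(18221 + 9534\right)} = \frac{\frac{1}{3} \cdot 37249 + 33269}{-5 - 27755} = \frac{\frac{37249}{3} + 33269}{-5 - 27755} = \frac{137056}{3 \left(-27760\right)} = \frac{137056}{3} \left(- \frac{1}{27760}\right) = - \frac{8566}{5205}$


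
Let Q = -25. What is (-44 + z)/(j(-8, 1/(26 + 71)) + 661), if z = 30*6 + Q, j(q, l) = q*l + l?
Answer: 3589/21370 ≈ 0.16795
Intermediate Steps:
j(q, l) = l + l*q (j(q, l) = l*q + l = l + l*q)
z = 155 (z = 30*6 - 25 = 180 - 25 = 155)
(-44 + z)/(j(-8, 1/(26 + 71)) + 661) = (-44 + 155)/((1 - 8)/(26 + 71) + 661) = 111/(-7/97 + 661) = 111/(64110/97) = 111*(97/64110) = 3589/21370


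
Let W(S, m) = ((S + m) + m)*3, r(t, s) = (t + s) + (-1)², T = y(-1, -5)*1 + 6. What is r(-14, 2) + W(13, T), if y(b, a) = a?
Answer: 34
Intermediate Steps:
T = 1 (T = -5*1 + 6 = -5 + 6 = 1)
r(t, s) = 1 + s + t (r(t, s) = (s + t) + 1 = 1 + s + t)
W(S, m) = 3*S + 6*m (W(S, m) = (S + 2*m)*3 = 3*S + 6*m)
r(-14, 2) + W(13, T) = (1 + 2 - 14) + (3*13 + 6*1) = -11 + (39 + 6) = -11 + 45 = 34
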